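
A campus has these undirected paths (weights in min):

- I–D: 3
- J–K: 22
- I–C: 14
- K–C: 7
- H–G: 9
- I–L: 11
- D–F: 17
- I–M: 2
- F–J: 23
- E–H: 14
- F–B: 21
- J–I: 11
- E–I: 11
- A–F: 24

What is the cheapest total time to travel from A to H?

Enumerating some paths:
A–F–J–I–E–H: 24+23+11+11+14 = 83
A–F–D–I–E–H: 24+17+3+11+14 = 69
Cheapest is A–F–D–I–E–H at 69 min.

69 min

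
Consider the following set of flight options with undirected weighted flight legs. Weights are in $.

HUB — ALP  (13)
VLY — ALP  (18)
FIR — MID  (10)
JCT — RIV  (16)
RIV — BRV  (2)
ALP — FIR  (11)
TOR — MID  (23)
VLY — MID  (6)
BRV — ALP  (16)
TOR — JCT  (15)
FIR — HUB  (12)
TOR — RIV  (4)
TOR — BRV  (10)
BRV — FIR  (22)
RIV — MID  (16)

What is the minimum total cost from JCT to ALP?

Shortest distances from JCT:
JCT: 0
TOR: 15  (via JCT)
RIV: 16  (via JCT)
BRV: 18  (via RIV)
MID: 32  (via RIV)
ALP: 34  (via BRV)
Shortest route: JCT–RIV–BRV–ALP = $34.

$34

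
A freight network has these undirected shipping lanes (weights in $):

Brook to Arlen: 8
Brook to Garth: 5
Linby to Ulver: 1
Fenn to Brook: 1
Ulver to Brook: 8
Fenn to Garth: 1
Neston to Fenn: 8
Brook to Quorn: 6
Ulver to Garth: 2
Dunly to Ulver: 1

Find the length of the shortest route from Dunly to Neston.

Shortest distances from Dunly:
Dunly: 0
Ulver: 1  (via Dunly)
Linby: 2  (via Ulver)
Garth: 3  (via Ulver)
Fenn: 4  (via Garth)
Brook: 5  (via Fenn)
Quorn: 11  (via Brook)
Neston: 12  (via Fenn)
Shortest route: Dunly → Ulver → Garth → Fenn → Neston = $12.

$12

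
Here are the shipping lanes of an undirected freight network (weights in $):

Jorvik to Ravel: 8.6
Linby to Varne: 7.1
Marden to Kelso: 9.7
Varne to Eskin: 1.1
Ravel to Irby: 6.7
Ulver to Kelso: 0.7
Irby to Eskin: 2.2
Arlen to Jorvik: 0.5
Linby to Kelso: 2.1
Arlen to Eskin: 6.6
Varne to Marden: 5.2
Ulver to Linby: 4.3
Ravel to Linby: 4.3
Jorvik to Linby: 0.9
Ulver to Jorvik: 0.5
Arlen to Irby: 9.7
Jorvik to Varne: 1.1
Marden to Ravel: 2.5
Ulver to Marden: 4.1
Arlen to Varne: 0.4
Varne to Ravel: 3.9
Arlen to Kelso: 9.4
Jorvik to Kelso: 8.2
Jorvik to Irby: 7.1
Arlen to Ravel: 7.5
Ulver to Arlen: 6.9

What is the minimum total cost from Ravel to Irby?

Enumerating some paths:
Ravel - Linby - Jorvik - Varne - Eskin - Irby: 4.3+0.9+1.1+1.1+2.2 = 9.6
Ravel - Varne - Eskin - Irby: 3.9+1.1+2.2 = 7.2
Ravel - Linby - Jorvik - Arlen - Varne - Eskin - Irby: 4.3+0.9+0.5+0.4+1.1+2.2 = 9.4
Ravel - Irby: 6.7 = 6.7
Cheapest is Ravel - Irby at $6.7.

$6.7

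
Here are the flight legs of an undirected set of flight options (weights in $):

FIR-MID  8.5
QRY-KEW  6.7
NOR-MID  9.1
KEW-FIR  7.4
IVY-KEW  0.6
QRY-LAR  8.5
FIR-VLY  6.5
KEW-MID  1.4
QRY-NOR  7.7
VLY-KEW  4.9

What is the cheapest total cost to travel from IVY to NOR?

$11.1

Candidate routes:
IVY–KEW–FIR–MID–NOR: 0.6+7.4+8.5+9.1 = 25.6
IVY–KEW–QRY–NOR: 0.6+6.7+7.7 = 15
IVY–KEW–MID–NOR: 0.6+1.4+9.1 = 11.1
Cheapest is IVY–KEW–MID–NOR at $11.1.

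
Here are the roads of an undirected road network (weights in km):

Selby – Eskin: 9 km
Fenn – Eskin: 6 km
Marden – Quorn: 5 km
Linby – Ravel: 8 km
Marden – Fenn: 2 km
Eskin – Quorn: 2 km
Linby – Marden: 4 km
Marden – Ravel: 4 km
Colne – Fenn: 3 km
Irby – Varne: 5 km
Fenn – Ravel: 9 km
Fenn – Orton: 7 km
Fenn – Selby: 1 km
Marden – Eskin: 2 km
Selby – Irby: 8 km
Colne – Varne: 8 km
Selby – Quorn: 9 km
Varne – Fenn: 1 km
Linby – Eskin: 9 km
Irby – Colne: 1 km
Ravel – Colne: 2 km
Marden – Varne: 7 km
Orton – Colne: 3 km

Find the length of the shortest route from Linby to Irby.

10 km

Candidate routes:
Linby–Marden–Fenn–Colne–Irby: 4+2+3+1 = 10
Linby–Marden–Fenn–Varne–Irby: 4+2+1+5 = 12
Linby–Marden–Ravel–Colne–Irby: 4+4+2+1 = 11
Linby–Ravel–Colne–Irby: 8+2+1 = 11
The minimum is 10 km via Linby–Marden–Fenn–Colne–Irby.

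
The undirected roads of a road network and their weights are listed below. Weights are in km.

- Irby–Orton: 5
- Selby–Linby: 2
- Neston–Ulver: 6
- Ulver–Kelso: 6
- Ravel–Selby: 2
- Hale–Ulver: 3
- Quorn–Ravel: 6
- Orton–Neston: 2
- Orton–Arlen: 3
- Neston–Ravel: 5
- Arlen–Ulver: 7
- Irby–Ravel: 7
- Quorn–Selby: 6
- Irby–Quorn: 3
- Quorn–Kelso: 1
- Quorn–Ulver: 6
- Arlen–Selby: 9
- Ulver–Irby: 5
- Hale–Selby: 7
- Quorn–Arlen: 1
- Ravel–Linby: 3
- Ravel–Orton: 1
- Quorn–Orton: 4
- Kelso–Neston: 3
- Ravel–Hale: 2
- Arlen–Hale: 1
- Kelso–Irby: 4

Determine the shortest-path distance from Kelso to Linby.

Enumerating some paths:
Kelso → Quorn → Selby → Linby: 1+6+2 = 9
Kelso → Quorn → Arlen → Hale → Ravel → Linby: 1+1+1+2+3 = 8
Kelso → Quorn → Orton → Ravel → Linby: 1+4+1+3 = 9
Cheapest is Kelso → Quorn → Arlen → Hale → Ravel → Linby at 8 km.

8 km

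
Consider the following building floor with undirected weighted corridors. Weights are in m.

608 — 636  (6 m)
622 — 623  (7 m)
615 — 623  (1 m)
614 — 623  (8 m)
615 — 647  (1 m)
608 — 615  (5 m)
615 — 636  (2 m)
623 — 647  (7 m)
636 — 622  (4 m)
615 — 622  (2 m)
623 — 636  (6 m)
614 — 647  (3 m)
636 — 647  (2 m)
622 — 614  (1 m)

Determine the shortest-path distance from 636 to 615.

Compare a few routes:
636 → 647 → 615: 2+1 = 3
636 → 615: 2 = 2
Cheapest is 636 → 615 at 2 m.

2 m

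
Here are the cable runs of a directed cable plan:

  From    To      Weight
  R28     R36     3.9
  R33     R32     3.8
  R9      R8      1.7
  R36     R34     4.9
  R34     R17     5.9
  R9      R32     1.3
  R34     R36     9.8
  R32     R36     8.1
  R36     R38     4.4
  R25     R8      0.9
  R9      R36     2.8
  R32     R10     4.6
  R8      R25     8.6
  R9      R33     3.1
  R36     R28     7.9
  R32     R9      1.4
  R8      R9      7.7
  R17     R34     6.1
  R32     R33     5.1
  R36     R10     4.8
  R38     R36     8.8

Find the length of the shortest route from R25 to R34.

16.3

Shortest distances from R25:
R25: 0
R8: 0.9  (via R25)
R9: 8.6  (via R8)
R32: 9.9  (via R9)
R36: 11.4  (via R9)
R33: 11.7  (via R9)
R10: 14.5  (via R32)
R38: 15.8  (via R36)
R34: 16.3  (via R36)
Shortest route: R25 → R8 → R9 → R36 → R34 = 16.3.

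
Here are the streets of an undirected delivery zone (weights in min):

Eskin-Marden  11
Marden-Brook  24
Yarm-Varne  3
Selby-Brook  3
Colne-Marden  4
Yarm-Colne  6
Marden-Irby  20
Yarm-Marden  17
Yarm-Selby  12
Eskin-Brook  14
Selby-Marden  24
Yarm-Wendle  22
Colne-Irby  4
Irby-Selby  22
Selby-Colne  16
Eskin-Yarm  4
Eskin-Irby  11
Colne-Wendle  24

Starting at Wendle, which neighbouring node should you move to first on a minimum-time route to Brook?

Enumerating some paths:
Wendle–Yarm–Eskin–Brook: 22+4+14 = 40
Wendle–Colne–Selby–Brook: 24+16+3 = 43
Wendle–Yarm–Selby–Brook: 22+12+3 = 37
Cheapest is Wendle–Yarm–Selby–Brook at 37 min.
So from Wendle the first move is to Yarm.

Yarm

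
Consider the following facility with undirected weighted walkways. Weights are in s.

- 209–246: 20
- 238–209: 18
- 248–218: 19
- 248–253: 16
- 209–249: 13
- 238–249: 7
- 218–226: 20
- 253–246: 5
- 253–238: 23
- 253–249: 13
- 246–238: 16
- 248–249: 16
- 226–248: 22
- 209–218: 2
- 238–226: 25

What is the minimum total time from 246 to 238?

Shortest distances from 246:
246: 0
253: 5  (via 246)
238: 16  (via 246)
Shortest route: 246 → 238 = 16 s.

16 s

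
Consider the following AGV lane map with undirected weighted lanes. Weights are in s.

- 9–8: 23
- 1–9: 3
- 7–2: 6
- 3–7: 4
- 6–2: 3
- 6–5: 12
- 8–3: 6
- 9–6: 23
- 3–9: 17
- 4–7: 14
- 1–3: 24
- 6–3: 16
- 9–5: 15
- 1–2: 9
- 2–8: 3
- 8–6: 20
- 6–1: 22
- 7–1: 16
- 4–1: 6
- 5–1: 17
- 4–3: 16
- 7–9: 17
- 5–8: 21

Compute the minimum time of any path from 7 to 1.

15 s

Shortest distances from 7:
7: 0
3: 4  (via 7)
2: 6  (via 7)
6: 9  (via 2)
8: 9  (via 2)
4: 14  (via 7)
1: 15  (via 2)
Shortest route: 7 → 2 → 1 = 15 s.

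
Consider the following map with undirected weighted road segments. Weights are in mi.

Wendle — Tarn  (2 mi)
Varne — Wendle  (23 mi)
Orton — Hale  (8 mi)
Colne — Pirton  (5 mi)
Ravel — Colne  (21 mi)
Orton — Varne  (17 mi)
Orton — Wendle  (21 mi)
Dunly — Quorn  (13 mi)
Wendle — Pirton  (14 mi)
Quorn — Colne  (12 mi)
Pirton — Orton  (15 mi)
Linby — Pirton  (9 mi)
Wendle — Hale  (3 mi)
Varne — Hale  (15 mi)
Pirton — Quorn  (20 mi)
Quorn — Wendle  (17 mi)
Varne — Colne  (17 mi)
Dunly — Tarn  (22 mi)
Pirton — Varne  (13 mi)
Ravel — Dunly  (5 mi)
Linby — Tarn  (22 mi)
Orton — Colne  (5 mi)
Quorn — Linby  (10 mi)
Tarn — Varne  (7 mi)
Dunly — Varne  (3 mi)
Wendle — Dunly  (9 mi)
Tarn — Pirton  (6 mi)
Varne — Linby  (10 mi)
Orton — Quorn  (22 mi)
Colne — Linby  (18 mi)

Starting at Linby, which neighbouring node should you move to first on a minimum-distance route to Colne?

Enumerating some paths:
Linby - Pirton - Colne: 9+5 = 14
Linby - Colne: 18 = 18
The minimum is 14 mi via Linby - Pirton - Colne.
So from Linby the first move is to Pirton.

Pirton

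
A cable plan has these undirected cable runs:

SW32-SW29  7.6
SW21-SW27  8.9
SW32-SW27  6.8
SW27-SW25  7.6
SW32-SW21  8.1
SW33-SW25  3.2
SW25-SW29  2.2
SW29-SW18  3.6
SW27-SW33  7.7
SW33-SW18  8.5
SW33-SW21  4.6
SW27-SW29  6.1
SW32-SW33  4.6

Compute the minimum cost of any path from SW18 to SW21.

Compare a few routes:
SW18 - SW29 - SW25 - SW33 - SW21: 3.6+2.2+3.2+4.6 = 13.6
SW18 - SW33 - SW21: 8.5+4.6 = 13.1
Cheapest is SW18 - SW33 - SW21 at 13.1.

13.1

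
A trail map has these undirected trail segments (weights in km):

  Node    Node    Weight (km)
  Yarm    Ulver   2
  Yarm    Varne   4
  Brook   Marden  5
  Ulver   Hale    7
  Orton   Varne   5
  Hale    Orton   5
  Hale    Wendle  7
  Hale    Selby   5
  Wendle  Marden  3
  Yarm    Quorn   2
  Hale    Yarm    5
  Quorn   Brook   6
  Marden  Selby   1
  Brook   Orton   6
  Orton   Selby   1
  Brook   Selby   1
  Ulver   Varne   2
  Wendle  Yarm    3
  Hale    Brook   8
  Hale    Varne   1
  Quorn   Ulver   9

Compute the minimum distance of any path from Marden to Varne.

7 km

Compare a few routes:
Marden - Selby - Orton - Varne: 1+1+5 = 7
Marden - Selby - Orton - Hale - Varne: 1+1+5+1 = 8
The minimum is 7 km via Marden - Selby - Orton - Varne.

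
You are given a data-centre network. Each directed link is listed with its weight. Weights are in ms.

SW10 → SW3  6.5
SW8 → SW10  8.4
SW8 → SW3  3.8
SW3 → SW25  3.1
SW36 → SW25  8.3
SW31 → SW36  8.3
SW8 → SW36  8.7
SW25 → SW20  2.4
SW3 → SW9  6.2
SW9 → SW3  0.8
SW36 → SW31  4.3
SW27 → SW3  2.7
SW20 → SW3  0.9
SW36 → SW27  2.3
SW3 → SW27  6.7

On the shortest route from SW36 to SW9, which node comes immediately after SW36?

Compare a few routes:
SW36–SW25–SW20–SW3–SW9: 8.3+2.4+0.9+6.2 = 17.8
SW36–SW27–SW3–SW9: 2.3+2.7+6.2 = 11.2
Cheapest is SW36–SW27–SW3–SW9 at 11.2 ms.
So from SW36 the first move is to SW27.

SW27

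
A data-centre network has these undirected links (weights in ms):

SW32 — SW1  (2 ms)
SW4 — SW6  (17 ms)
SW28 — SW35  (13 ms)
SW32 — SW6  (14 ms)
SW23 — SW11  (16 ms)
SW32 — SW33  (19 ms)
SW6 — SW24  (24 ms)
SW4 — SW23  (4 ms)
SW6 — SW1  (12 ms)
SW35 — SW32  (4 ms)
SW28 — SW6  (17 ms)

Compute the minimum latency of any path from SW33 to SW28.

36 ms

Candidate routes:
SW33–SW32–SW1–SW6–SW28: 19+2+12+17 = 50
SW33–SW32–SW35–SW28: 19+4+13 = 36
The minimum is 36 ms via SW33–SW32–SW35–SW28.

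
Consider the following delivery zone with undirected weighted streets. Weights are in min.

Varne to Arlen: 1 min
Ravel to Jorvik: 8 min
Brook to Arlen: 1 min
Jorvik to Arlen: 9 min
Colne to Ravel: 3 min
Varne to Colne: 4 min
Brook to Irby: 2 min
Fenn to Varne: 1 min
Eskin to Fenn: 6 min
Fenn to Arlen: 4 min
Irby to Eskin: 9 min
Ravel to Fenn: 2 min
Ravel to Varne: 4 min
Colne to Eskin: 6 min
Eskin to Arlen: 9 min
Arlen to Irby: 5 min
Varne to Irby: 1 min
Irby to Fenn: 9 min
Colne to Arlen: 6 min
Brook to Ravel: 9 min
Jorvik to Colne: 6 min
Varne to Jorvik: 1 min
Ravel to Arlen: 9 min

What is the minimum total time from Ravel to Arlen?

Candidate routes:
Ravel - Fenn - Varne - Arlen: 2+1+1 = 4
Ravel - Varne - Arlen: 4+1 = 5
Ravel - Fenn - Arlen: 2+4 = 6
Cheapest is Ravel - Fenn - Varne - Arlen at 4 min.

4 min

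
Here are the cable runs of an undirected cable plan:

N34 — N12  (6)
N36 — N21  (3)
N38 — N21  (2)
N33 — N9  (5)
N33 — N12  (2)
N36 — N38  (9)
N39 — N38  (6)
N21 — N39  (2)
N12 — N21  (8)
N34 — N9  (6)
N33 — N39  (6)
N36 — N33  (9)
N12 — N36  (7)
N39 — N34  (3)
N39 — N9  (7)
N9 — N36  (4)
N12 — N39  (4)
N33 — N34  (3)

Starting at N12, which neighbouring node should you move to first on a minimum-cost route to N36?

N36

Enumerating some paths:
N12–N33–N36: 2+9 = 11
N12–N39–N21–N36: 4+2+3 = 9
N12–N36: 7 = 7
N12–N21–N36: 8+3 = 11
The minimum is 7 via N12–N36.
So from N12 the first move is to N36.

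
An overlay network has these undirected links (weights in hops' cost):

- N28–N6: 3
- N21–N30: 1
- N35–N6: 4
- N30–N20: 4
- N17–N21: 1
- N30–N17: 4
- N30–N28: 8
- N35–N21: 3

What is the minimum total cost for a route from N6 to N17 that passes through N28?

Shortest N6→N28: N6 → N28 = 3
Best N28 to N17: N28 → N30 → N21 → N17 costing 10
Total via N28: 3 + 10 = 13 hops' cost.

13 hops' cost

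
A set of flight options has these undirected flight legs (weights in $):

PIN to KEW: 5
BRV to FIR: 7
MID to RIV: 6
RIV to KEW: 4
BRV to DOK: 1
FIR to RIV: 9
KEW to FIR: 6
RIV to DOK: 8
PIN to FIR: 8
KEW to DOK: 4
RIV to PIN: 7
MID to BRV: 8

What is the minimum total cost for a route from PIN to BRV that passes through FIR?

$15

Shortest PIN→FIR: PIN → FIR = 8
Shortest FIR→BRV: FIR → BRV = 7
Total via FIR: 8 + 7 = $15.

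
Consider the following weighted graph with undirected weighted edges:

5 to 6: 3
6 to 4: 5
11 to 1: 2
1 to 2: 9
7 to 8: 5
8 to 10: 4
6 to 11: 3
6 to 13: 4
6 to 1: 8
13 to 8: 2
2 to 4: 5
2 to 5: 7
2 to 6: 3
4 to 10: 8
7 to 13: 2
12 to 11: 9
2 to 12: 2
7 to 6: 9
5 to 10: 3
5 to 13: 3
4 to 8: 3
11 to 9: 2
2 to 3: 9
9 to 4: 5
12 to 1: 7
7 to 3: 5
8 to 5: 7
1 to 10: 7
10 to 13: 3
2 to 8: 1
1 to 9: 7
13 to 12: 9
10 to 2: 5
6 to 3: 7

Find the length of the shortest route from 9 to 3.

12

Enumerating some paths:
9–11–6–13–7–3: 2+3+4+2+5 = 16
9–11–6–3: 2+3+7 = 12
The minimum is 12 via 9–11–6–3.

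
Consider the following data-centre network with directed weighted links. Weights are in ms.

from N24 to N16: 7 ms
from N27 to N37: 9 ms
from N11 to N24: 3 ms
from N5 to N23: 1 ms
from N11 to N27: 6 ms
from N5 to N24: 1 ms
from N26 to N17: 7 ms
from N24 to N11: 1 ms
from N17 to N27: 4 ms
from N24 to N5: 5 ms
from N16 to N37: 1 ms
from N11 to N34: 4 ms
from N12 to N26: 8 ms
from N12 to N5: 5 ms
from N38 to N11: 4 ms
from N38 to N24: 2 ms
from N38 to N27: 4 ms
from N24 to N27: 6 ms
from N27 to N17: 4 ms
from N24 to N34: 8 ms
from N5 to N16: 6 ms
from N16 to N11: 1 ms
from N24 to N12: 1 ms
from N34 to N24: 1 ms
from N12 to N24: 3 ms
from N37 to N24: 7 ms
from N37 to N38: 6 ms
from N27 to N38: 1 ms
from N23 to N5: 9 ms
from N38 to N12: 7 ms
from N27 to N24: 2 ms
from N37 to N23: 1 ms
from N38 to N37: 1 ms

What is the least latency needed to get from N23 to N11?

11 ms

Enumerating some paths:
N23 → N5 → N24 → N11: 9+1+1 = 11
N23 → N5 → N16 → N11: 9+6+1 = 16
Cheapest is N23 → N5 → N24 → N11 at 11 ms.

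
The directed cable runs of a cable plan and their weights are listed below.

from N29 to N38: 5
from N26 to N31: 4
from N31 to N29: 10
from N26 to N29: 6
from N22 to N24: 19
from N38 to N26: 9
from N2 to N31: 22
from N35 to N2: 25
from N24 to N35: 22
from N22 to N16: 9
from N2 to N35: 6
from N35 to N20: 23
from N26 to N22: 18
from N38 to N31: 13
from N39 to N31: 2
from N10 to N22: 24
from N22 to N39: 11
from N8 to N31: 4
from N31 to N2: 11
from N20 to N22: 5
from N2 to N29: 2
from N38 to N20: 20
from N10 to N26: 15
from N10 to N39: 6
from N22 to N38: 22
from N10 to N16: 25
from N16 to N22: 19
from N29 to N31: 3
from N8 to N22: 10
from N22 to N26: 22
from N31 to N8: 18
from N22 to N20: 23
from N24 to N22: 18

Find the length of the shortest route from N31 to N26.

24

Settle nodes by increasing distance from N31:
N31: 0
N29: 10  (via N31)
N2: 11  (via N31)
N38: 15  (via N29)
N35: 17  (via N2)
N8: 18  (via N31)
N26: 24  (via N38)
Shortest route: N31–N29–N38–N26 = 24.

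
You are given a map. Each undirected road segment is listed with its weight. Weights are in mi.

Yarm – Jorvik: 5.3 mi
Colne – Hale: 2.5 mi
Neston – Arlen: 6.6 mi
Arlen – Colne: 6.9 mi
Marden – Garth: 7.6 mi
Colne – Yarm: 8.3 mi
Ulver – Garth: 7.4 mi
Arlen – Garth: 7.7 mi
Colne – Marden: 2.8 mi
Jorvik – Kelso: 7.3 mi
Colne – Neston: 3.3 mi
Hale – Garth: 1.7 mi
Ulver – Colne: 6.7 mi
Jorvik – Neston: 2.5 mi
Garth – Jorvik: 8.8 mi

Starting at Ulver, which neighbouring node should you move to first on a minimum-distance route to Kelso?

Colne

Enumerating some paths:
Ulver → Garth → Jorvik → Kelso: 7.4+8.8+7.3 = 23.5
Ulver → Colne → Neston → Jorvik → Kelso: 6.7+3.3+2.5+7.3 = 19.8
The minimum is 19.8 mi via Ulver → Colne → Neston → Jorvik → Kelso.
So from Ulver the first move is to Colne.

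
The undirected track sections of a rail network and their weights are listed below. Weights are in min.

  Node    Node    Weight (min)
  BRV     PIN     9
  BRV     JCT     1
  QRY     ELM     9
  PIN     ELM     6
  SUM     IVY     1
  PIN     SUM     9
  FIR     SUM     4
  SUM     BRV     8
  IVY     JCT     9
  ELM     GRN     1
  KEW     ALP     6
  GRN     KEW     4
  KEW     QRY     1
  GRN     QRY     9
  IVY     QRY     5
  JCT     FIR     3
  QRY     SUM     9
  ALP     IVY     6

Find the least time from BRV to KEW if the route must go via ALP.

21 min

Shortest BRV→ALP: BRV → SUM → IVY → ALP = 15
Best ALP to KEW: ALP → KEW costing 6
Total via ALP: 15 + 6 = 21 min.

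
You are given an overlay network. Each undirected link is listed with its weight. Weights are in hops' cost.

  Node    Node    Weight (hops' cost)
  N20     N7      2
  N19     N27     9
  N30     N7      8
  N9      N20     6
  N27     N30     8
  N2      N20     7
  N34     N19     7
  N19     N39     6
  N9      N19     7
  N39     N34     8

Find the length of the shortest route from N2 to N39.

Compare a few routes:
N2 - N20 - N9 - N19 - N34 - N39: 7+6+7+7+8 = 35
N2 - N20 - N9 - N19 - N39: 7+6+7+6 = 26
N2 - N20 - N7 - N30 - N27 - N19 - N34 - N39: 7+2+8+8+9+7+8 = 49
N2 - N20 - N7 - N30 - N27 - N19 - N39: 7+2+8+8+9+6 = 40
Cheapest is N2 - N20 - N9 - N19 - N39 at 26 hops' cost.

26 hops' cost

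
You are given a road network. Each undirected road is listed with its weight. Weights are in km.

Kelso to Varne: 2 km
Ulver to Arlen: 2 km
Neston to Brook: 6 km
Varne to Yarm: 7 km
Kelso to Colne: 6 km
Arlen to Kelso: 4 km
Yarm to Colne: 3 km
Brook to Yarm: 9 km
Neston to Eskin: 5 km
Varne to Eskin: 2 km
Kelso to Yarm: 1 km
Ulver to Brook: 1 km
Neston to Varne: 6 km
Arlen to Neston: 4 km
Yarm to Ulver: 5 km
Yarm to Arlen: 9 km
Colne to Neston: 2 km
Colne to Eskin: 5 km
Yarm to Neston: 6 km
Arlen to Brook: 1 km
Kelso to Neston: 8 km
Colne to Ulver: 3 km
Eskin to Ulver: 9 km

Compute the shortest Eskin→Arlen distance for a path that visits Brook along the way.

Best Eskin to Brook: Eskin–Colne–Ulver–Brook costing 9
Best Brook to Arlen: Brook–Arlen costing 1
Total via Brook: 9 + 1 = 10 km.

10 km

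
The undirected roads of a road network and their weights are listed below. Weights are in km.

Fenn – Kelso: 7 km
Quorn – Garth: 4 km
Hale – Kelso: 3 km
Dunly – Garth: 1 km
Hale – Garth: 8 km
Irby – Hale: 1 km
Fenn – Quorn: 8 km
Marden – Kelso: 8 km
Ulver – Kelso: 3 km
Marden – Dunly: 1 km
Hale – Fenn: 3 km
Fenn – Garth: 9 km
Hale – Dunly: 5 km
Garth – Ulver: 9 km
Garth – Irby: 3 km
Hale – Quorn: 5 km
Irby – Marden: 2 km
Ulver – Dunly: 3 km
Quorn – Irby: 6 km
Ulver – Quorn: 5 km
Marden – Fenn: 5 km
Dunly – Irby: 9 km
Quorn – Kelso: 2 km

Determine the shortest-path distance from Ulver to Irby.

Candidate routes:
Ulver - Dunly - Marden - Irby: 3+1+2 = 6
Ulver - Kelso - Hale - Irby: 3+3+1 = 7
Ulver - Dunly - Garth - Irby: 3+1+3 = 7
The minimum is 6 km via Ulver - Dunly - Marden - Irby.

6 km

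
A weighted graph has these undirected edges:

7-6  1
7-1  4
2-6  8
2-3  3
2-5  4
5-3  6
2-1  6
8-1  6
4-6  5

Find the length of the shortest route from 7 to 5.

Settle nodes by increasing distance from 7:
7: 0
6: 1  (via 7)
1: 4  (via 7)
4: 6  (via 6)
2: 9  (via 6)
8: 10  (via 1)
3: 12  (via 2)
5: 13  (via 2)
Shortest route: 7 → 6 → 2 → 5 = 13.

13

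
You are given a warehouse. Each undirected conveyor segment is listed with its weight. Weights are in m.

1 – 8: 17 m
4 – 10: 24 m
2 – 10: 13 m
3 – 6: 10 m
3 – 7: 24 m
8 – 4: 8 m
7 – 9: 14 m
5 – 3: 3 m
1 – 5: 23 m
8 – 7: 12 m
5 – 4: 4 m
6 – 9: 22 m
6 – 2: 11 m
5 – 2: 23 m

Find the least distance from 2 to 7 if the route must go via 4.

Best 2 to 4: 2 → 5 → 4 costing 27
Best 4 to 7: 4 → 8 → 7 costing 20
Total via 4: 27 + 20 = 47 m.

47 m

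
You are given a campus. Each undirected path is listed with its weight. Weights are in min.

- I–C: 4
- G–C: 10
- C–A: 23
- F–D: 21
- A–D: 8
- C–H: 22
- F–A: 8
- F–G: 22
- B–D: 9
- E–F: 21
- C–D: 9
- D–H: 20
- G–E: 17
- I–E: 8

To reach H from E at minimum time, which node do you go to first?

I

Enumerating some paths:
E → I → C → H: 8+4+22 = 34
E → I → C → D → H: 8+4+9+20 = 41
E → G → C → H: 17+10+22 = 49
The minimum is 34 min via E → I → C → H.
So from E the first move is to I.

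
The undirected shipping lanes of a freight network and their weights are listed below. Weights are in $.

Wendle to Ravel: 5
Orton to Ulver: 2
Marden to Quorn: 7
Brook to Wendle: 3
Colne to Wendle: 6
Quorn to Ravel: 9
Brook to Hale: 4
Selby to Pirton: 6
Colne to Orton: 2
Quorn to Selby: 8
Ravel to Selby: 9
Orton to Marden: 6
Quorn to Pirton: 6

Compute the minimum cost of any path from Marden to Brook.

Shortest distances from Marden:
Marden: 0
Orton: 6  (via Marden)
Quorn: 7  (via Marden)
Ulver: 8  (via Orton)
Colne: 8  (via Orton)
Pirton: 13  (via Quorn)
Wendle: 14  (via Colne)
Selby: 15  (via Quorn)
Ravel: 16  (via Quorn)
Brook: 17  (via Wendle)
Shortest route: Marden–Orton–Colne–Wendle–Brook = $17.

$17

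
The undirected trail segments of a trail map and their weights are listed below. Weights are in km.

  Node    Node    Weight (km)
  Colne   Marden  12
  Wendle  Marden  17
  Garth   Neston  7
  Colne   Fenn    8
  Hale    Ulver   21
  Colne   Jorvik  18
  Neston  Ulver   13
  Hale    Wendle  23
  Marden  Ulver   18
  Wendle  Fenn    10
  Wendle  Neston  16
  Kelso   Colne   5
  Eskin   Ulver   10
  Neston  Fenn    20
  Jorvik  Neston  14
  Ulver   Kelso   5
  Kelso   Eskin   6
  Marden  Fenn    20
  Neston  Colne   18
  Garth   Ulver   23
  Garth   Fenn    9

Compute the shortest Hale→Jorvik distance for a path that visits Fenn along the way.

59 km

Best Hale to Fenn: Hale–Wendle–Fenn costing 33
Best Fenn to Jorvik: Fenn–Colne–Jorvik costing 26
Total via Fenn: 33 + 26 = 59 km.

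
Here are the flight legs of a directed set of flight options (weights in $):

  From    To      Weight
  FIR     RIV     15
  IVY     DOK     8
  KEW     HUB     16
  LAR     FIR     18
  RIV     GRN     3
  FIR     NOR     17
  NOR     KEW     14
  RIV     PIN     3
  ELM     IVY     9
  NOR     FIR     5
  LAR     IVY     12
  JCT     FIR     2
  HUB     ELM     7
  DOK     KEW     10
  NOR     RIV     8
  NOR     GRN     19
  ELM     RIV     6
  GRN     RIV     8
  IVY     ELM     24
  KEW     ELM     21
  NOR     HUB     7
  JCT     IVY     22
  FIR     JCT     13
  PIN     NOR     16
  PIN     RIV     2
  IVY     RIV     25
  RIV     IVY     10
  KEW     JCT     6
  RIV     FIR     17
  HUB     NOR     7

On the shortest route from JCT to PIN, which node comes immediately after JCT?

FIR

Candidate routes:
JCT - FIR - NOR - RIV - PIN: 2+17+8+3 = 30
JCT - FIR - RIV - PIN: 2+15+3 = 20
Cheapest is JCT - FIR - RIV - PIN at $20.
So from JCT the first move is to FIR.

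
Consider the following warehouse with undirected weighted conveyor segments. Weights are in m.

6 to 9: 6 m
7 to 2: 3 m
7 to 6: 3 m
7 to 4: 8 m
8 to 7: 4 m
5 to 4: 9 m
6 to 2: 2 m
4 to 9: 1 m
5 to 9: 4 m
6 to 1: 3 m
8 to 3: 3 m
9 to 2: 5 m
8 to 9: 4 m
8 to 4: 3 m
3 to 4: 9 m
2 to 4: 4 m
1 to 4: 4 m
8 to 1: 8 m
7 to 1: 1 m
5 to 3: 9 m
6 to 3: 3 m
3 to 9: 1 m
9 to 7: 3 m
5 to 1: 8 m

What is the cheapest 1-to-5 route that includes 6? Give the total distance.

Best 1 to 6: 1–6 costing 3
Best 6 to 5: 6–3–9–5 costing 8
Total via 6: 3 + 8 = 11 m.

11 m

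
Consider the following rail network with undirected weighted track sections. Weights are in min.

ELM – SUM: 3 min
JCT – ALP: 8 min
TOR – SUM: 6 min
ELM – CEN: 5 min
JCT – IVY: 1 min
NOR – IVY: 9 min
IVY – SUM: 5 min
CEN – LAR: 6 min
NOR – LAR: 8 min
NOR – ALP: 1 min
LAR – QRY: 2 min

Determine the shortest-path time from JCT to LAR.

Candidate routes:
JCT–ALP–NOR–LAR: 8+1+8 = 17
JCT–IVY–NOR–LAR: 1+9+8 = 18
Cheapest is JCT–ALP–NOR–LAR at 17 min.

17 min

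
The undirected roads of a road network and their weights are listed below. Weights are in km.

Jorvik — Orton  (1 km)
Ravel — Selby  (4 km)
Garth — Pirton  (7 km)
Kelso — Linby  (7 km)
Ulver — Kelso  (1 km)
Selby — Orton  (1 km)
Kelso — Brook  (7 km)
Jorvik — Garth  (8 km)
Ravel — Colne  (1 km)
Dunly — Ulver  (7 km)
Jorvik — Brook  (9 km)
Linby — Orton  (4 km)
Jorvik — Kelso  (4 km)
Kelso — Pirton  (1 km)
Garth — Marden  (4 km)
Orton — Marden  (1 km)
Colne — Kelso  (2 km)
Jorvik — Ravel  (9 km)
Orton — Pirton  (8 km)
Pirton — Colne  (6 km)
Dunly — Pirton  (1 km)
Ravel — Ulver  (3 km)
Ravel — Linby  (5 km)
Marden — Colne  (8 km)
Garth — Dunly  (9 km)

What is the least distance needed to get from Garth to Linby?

Running Dijkstra from Garth:
Garth: 0
Marden: 4  (via Garth)
Orton: 5  (via Marden)
Selby: 6  (via Orton)
Jorvik: 6  (via Orton)
Pirton: 7  (via Garth)
Dunly: 8  (via Pirton)
Kelso: 8  (via Pirton)
Linby: 9  (via Orton)
Shortest route: Garth–Marden–Orton–Linby = 9 km.

9 km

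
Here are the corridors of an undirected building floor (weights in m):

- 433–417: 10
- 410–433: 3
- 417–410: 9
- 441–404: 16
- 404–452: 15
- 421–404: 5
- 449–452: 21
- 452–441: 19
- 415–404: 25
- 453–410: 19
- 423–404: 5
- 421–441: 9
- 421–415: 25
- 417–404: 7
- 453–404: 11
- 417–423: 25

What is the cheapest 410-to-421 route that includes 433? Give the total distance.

Best 410 to 433: 410–433 costing 3
Best 433 to 421: 433–417–404–421 costing 22
Total via 433: 3 + 22 = 25 m.

25 m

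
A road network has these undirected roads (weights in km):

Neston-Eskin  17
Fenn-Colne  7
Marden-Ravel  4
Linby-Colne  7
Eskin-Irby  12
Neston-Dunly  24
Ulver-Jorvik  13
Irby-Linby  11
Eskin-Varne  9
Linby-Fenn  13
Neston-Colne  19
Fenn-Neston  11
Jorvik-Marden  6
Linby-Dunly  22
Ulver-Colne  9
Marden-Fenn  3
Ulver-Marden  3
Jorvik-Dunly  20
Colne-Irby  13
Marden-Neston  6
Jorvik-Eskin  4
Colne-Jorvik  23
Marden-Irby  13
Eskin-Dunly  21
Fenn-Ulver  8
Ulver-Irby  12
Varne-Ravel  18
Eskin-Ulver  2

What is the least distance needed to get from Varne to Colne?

Settle nodes by increasing distance from Varne:
Varne: 0
Eskin: 9  (via Varne)
Ulver: 11  (via Eskin)
Jorvik: 13  (via Eskin)
Marden: 14  (via Ulver)
Fenn: 17  (via Marden)
Ravel: 18  (via Varne)
Colne: 20  (via Ulver)
Shortest route: Varne–Eskin–Ulver–Colne = 20 km.

20 km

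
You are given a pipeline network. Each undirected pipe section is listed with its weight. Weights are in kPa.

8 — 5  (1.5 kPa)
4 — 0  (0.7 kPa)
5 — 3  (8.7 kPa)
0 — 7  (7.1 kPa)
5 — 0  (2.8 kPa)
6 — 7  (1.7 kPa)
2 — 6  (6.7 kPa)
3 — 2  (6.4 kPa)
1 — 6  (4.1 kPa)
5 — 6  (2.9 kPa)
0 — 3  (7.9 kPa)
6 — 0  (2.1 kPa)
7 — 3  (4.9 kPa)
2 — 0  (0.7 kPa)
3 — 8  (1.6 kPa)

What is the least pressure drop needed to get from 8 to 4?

5 kPa

Settle nodes by increasing distance from 8:
8: 0
5: 1.5  (via 8)
3: 1.6  (via 8)
0: 4.3  (via 5)
6: 4.4  (via 5)
2: 5  (via 0)
4: 5  (via 0)
Shortest route: 8–5–0–4 = 5 kPa.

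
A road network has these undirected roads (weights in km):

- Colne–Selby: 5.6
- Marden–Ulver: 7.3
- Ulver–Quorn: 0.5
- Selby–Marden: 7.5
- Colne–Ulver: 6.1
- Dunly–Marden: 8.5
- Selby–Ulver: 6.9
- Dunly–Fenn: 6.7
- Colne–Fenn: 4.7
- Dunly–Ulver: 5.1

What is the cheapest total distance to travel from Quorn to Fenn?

Compare a few routes:
Quorn - Ulver - Colne - Fenn: 0.5+6.1+4.7 = 11.3
Quorn - Ulver - Dunly - Fenn: 0.5+5.1+6.7 = 12.3
Quorn - Ulver - Selby - Colne - Fenn: 0.5+6.9+5.6+4.7 = 17.7
The minimum is 11.3 km via Quorn - Ulver - Colne - Fenn.

11.3 km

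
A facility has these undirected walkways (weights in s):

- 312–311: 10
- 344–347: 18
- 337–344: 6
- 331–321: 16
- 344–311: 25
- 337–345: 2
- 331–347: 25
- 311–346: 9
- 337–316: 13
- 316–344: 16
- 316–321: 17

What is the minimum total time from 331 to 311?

Settle nodes by increasing distance from 331:
331: 0
321: 16  (via 331)
347: 25  (via 331)
316: 33  (via 321)
344: 43  (via 347)
337: 46  (via 316)
345: 48  (via 337)
311: 68  (via 344)
Shortest route: 331–347–344–311 = 68 s.

68 s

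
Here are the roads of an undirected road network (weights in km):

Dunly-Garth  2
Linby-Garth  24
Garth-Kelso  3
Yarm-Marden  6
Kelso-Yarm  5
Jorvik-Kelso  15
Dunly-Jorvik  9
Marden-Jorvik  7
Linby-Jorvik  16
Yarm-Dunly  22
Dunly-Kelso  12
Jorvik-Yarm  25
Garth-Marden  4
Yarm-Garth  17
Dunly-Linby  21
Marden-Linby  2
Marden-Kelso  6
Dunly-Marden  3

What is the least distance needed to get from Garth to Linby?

Compare a few routes:
Garth → Dunly → Marden → Linby: 2+3+2 = 7
Garth → Marden → Linby: 4+2 = 6
Cheapest is Garth → Marden → Linby at 6 km.

6 km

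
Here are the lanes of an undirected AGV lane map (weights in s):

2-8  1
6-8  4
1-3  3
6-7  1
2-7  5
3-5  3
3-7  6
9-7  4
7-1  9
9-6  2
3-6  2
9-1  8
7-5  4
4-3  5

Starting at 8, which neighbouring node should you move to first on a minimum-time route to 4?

6

Candidate routes:
8–2–7–6–3–4: 1+5+1+2+5 = 14
8–6–7–3–4: 4+1+6+5 = 16
8–6–3–4: 4+2+5 = 11
8–6–7–5–3–4: 4+1+4+3+5 = 17
The minimum is 11 s via 8–6–3–4.
So from 8 the first move is to 6.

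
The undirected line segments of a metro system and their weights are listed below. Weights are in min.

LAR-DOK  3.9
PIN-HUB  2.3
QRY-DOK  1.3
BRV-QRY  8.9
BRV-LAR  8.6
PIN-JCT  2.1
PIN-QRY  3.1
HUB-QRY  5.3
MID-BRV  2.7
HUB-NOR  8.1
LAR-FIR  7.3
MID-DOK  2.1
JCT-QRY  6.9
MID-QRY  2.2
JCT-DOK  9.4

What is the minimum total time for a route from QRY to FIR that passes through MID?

15.5 min

Shortest QRY→MID: QRY–MID = 2.2
Best MID to FIR: MID–DOK–LAR–FIR costing 13.3
Total via MID: 2.2 + 13.3 = 15.5 min.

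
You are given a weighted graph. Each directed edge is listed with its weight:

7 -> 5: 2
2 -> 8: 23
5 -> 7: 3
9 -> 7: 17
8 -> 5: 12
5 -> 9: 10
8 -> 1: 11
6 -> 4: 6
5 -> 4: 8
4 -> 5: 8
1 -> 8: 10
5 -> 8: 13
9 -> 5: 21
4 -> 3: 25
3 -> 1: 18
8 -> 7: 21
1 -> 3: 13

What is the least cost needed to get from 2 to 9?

Candidate routes:
2 → 8 → 7 → 5 → 9: 23+21+2+10 = 56
2 → 8 → 5 → 9: 23+12+10 = 45
The minimum is 45 via 2 → 8 → 5 → 9.

45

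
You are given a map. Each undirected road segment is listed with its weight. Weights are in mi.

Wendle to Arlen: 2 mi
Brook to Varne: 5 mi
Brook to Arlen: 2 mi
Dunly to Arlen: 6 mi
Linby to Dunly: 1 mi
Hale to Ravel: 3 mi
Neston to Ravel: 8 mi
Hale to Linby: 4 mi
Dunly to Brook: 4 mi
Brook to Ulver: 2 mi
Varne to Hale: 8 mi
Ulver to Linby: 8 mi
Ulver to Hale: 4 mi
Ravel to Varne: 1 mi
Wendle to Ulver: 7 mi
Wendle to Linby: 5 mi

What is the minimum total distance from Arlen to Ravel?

Candidate routes:
Arlen - Brook - Ulver - Hale - Ravel: 2+2+4+3 = 11
Arlen - Brook - Varne - Ravel: 2+5+1 = 8
Arlen - Wendle - Linby - Hale - Ravel: 2+5+4+3 = 14
Arlen - Dunly - Linby - Hale - Ravel: 6+1+4+3 = 14
Cheapest is Arlen - Brook - Varne - Ravel at 8 mi.

8 mi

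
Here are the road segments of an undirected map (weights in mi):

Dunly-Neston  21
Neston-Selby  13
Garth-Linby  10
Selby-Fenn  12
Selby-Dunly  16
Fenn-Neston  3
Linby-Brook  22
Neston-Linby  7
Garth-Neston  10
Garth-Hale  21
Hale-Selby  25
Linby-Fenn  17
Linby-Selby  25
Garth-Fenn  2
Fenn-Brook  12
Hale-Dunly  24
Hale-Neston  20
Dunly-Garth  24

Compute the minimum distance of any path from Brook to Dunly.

36 mi

Candidate routes:
Brook - Fenn - Garth - Dunly: 12+2+24 = 38
Brook - Fenn - Neston - Dunly: 12+3+21 = 36
Cheapest is Brook - Fenn - Neston - Dunly at 36 mi.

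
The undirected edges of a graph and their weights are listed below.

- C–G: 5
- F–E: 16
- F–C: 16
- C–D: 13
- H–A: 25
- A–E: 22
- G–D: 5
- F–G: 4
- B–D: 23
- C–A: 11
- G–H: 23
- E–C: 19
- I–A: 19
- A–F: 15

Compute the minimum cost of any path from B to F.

Enumerating some paths:
B - D - G - C - F: 23+5+5+16 = 49
B - D - C - G - F: 23+13+5+4 = 45
B - D - G - F: 23+5+4 = 32
Cheapest is B - D - G - F at 32.

32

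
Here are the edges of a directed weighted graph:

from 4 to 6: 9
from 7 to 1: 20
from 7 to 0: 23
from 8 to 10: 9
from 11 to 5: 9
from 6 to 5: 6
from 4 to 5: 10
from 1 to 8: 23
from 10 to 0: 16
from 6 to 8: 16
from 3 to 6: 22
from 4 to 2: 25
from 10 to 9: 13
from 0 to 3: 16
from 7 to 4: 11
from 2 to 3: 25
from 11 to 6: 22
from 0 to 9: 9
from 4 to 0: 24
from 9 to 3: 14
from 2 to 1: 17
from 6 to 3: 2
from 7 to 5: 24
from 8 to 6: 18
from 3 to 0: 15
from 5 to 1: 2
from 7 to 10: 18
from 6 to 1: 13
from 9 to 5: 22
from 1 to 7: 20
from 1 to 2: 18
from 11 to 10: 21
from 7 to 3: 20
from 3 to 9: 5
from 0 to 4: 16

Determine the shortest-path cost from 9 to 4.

Shortest distances from 9:
9: 0
3: 14  (via 9)
5: 22  (via 9)
1: 24  (via 5)
0: 29  (via 3)
6: 36  (via 3)
2: 42  (via 1)
7: 44  (via 1)
4: 45  (via 0)
Shortest route: 9 → 3 → 0 → 4 = 45.

45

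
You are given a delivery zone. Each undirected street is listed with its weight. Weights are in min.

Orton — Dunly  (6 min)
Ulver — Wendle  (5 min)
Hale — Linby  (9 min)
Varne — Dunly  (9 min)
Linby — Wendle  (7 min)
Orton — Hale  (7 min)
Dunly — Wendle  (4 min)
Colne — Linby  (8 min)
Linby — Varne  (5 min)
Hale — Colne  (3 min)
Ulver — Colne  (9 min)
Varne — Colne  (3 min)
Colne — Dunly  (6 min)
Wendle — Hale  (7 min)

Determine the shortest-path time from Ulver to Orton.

15 min

Enumerating some paths:
Ulver - Colne - Dunly - Orton: 9+6+6 = 21
Ulver - Colne - Hale - Orton: 9+3+7 = 19
Ulver - Wendle - Dunly - Orton: 5+4+6 = 15
Ulver - Wendle - Hale - Orton: 5+7+7 = 19
The minimum is 15 min via Ulver - Wendle - Dunly - Orton.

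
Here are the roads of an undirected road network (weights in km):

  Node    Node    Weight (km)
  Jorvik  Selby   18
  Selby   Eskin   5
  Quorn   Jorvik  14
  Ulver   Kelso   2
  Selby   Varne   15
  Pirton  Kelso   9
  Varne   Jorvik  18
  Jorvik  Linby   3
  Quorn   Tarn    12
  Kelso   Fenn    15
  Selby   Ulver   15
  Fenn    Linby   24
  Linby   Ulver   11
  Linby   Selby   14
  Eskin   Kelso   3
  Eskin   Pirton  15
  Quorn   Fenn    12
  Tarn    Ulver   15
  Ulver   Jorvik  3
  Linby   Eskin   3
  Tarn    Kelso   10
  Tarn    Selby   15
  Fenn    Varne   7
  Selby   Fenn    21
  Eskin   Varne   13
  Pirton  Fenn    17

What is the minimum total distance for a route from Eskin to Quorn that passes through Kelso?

Best Eskin to Kelso: Eskin → Kelso costing 3
Shortest Kelso→Quorn: Kelso → Ulver → Jorvik → Quorn = 19
Total via Kelso: 3 + 19 = 22 km.

22 km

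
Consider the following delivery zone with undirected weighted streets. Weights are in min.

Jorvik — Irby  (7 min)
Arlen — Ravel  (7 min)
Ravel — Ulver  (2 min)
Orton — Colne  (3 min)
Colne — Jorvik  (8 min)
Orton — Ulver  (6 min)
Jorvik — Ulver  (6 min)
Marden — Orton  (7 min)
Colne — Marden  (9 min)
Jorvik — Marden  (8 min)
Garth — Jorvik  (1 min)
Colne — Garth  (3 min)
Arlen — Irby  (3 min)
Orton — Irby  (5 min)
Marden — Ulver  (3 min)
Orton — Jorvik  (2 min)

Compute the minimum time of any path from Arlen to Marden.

12 min

Running Dijkstra from Arlen:
Arlen: 0
Irby: 3  (via Arlen)
Ravel: 7  (via Arlen)
Orton: 8  (via Irby)
Ulver: 9  (via Ravel)
Jorvik: 10  (via Irby)
Garth: 11  (via Jorvik)
Colne: 11  (via Orton)
Marden: 12  (via Ulver)
Shortest route: Arlen–Ravel–Ulver–Marden = 12 min.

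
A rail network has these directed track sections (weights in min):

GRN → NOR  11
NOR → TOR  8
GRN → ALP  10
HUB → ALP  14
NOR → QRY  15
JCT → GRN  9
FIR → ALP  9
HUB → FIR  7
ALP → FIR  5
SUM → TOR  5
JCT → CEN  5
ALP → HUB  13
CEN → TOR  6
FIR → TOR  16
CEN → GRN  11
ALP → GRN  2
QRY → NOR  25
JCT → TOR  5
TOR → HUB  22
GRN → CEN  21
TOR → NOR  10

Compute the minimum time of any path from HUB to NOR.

Running Dijkstra from HUB:
HUB: 0
FIR: 7  (via HUB)
ALP: 14  (via HUB)
GRN: 16  (via ALP)
TOR: 23  (via FIR)
NOR: 27  (via GRN)
Shortest route: HUB–ALP–GRN–NOR = 27 min.

27 min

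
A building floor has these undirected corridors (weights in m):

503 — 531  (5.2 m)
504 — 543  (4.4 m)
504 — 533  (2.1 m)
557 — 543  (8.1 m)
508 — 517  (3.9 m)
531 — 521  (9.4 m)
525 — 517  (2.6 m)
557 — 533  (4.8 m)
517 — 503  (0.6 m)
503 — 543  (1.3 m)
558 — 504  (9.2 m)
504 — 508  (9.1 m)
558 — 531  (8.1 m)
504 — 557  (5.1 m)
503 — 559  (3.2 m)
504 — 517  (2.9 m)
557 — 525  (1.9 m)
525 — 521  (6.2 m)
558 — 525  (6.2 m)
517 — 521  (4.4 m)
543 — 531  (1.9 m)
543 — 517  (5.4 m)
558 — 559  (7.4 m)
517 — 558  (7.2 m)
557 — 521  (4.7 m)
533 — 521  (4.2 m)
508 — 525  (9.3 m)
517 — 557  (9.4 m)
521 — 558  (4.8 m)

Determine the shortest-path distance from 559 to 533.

Candidate routes:
559 - 503 - 517 - 504 - 533: 3.2+0.6+2.9+2.1 = 8.8
559 - 503 - 543 - 504 - 533: 3.2+1.3+4.4+2.1 = 11
The minimum is 8.8 m via 559 - 503 - 517 - 504 - 533.

8.8 m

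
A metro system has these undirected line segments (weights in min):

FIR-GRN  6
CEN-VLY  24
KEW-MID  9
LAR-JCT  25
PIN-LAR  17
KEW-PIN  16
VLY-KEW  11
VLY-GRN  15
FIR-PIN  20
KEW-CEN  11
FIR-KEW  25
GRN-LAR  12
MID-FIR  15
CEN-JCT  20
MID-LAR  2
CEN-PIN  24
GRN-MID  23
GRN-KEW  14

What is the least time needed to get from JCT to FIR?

42 min

Candidate routes:
JCT - LAR - GRN - FIR: 25+12+6 = 43
JCT - LAR - MID - FIR: 25+2+15 = 42
JCT - CEN - KEW - GRN - FIR: 20+11+14+6 = 51
The minimum is 42 min via JCT - LAR - MID - FIR.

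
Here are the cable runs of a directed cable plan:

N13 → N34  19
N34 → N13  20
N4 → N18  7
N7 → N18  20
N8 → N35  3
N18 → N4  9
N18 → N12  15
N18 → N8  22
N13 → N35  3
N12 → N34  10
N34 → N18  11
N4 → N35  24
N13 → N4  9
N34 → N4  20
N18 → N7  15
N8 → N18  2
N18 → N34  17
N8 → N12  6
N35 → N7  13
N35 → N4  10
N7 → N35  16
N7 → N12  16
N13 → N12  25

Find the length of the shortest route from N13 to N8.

38

Settle nodes by increasing distance from N13:
N13: 0
N35: 3  (via N13)
N4: 9  (via N13)
N18: 16  (via N4)
N7: 16  (via N35)
N34: 19  (via N13)
N12: 25  (via N13)
N8: 38  (via N18)
Shortest route: N13–N4–N18–N8 = 38.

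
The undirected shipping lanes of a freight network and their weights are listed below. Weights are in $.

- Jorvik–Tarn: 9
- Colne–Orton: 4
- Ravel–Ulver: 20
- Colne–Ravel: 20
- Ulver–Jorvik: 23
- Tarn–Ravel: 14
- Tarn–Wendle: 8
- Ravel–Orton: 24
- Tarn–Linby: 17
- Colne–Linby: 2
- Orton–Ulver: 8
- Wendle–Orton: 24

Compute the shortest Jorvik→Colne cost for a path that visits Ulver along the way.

$35

Best Jorvik to Ulver: Jorvik → Ulver costing 23
Shortest Ulver→Colne: Ulver → Orton → Colne = 12
Total via Ulver: 23 + 12 = $35.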